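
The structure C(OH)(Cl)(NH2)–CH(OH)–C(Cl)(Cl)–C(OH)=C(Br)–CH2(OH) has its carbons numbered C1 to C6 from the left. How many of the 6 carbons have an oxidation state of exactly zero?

1

Each bond to a more electronegative atom (O, N, halogen) counts +1, each bond to a less electronegative atom (H, metal, B, Si) counts −1, and each C–C bond counts 0. Tallying each carbon:
C1: 1C, 1O, 1N, 1Cl → 0 + 1 + 1 + 1 = +3
C2: 2C, 1H, 1O → 0 − 1 + 1 = 0
C3: 2C, 2Cl → 0 + 2 = +2
C4: 3C, 1O → 0 + 1 = +1
C5: 3C, 1Br → 0 + 1 = +1
C6: 1C, 2H, 1O → 0 − 2 + 1 = -1
1 carbon (C2) meets the condition.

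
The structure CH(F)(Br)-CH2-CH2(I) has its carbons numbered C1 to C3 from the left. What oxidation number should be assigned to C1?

+1

Count +1 for every bond to an atom more electronegative than carbon and −1 for every bond to one less electronegative; C–C bonds are 0.
C1 has one bond to C (0), one bond to F (+1), one bond to Br (+1), one bond to H (-1).
Oxidation state = 0 + 1 + 1 − 1 = +1.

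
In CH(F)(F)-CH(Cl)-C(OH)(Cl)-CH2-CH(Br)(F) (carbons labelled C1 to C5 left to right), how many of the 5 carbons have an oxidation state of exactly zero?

1

Bonds to more-electronegative neighbours contribute +1 each, bonds to H or metals contribute −1 each, and C–C bonds contribute 0. Tallying each carbon:
C1: 1C, 1H, 2F → 0 − 1 + 2 = +1
C2: 2C, 1H, 1Cl → 0 − 1 + 1 = 0
C3: 2C, 1O, 1Cl → 0 + 1 + 1 = +2
C4: 2C, 2H → 0 − 2 = -2
C5: 1C, 1H, 1F, 1Br → 0 − 1 + 1 + 1 = +1
1 carbon (C2) meets the condition.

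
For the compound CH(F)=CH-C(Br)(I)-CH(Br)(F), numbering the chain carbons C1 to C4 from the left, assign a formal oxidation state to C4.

Count +1 for every bond to an atom more electronegative than carbon and −1 for every bond to one less electronegative; C–C bonds are 0.
C4 has one bond to C (0), one bond to H (-1), one bond to Br (+1), one bond to F (+1).
Oxidation state = 0 − 1 + 1 + 1 = +1.

+1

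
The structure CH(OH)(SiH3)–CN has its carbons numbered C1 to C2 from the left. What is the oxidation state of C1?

Count +1 for every bond to an atom more electronegative than carbon and −1 for every bond to one less electronegative; C–C bonds are 0.
C1 has one bond to C (0), one bond to O (+1), one bond to H (-1), one bond to Si (-1).
Oxidation state = 0 + 1 − 1 − 1 = -1.

-1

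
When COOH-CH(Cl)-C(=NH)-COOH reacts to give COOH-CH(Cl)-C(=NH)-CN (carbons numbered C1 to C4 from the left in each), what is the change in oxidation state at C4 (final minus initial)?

Before: C4 has 1 bond to C, 3 bonds to O → oxidation state +3.
After: C4 has 1 bond to C, 3 bonds to N → oxidation state +3.
Δ = +3 − (+3) = 0, so no net redox change at C4.

0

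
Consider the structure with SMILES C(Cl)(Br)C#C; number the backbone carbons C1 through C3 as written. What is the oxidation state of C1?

Assign +1 per bond to O/N/halogen, −1 per bond to H or an electropositive element, and 0 per bond to carbon.
C1 has one bond to C (0), one bond to Cl (+1), one bond to Br (+1), one bond to H (-1).
Oxidation state = 0 + 1 + 1 − 1 = +1.

+1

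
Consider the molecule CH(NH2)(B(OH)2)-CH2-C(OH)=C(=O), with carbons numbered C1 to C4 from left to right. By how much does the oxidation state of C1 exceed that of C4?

C1: 1C, 1H, 1N, 1B → 0 − 1 + 1 − 1 = -1
C4: 2C, 2O → 0 + 2 = +2
Difference: -1 − (+2) = -3.

-3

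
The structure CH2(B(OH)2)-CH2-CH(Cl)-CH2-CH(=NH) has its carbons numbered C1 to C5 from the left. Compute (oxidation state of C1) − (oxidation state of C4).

C1: 1C, 2H, 1B → 0 − 2 − 1 = -3
C4: 2C, 2H → 0 − 2 = -2
Difference: -3 − (-2) = -1.

-1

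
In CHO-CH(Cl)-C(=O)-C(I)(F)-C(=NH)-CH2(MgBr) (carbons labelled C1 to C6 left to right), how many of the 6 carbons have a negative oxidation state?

Assign +1 per bond to O/N/halogen, −1 per bond to H or an electropositive element, and 0 per bond to carbon. Tallying each carbon:
C1: 1C, 1H, 2O → 0 − 1 + 2 = +1
C2: 2C, 1H, 1Cl → 0 − 1 + 1 = 0
C3: 2C, 2O → 0 + 2 = +2
C4: 2C, 1F, 1I → 0 + 1 + 1 = +2
C5: 2C, 2N → 0 + 2 = +2
C6: 1C, 2H, 1Mg → 0 − 2 − 1 = -3
1 carbon (C6) meets the condition.

1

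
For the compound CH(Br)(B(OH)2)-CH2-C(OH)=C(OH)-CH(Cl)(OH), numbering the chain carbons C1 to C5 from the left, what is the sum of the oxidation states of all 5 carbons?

0

Each bond to a more electronegative atom (O, N, halogen) counts +1, each bond to a less electronegative atom (H, metal, B, Si) counts −1, and each C–C bond counts 0. Tallying each carbon:
C1: 1C, 1H, 1Br, 1B → 0 − 1 + 1 − 1 = -1
C2: 2C, 2H → 0 − 2 = -2
C3: 3C, 1O → 0 + 1 = +1
C4: 3C, 1O → 0 + 1 = +1
C5: 1C, 1H, 1O, 1Cl → 0 − 1 + 1 + 1 = +1
Sum = -1 − 2 + 1 + 1 + 1 = 0.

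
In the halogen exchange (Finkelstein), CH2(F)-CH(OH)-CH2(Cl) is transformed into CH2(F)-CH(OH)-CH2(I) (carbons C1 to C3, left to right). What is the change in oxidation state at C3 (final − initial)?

Before: C3 has 1 bond to C, 2 bonds to H, 1 bond to Cl → oxidation state -1.
After: C3 has 1 bond to C, 2 bonds to H, 1 bond to I → oxidation state -1.
Δ = -1 − (-1) = 0, so no net redox change at C3.

0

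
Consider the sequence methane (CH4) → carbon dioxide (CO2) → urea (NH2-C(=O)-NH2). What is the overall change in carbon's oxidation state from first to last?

+8

Carbon oxidation states along the series — methane: -4, carbon dioxide: +4, urea: +4.
Net change = +4 − (-4) = +8.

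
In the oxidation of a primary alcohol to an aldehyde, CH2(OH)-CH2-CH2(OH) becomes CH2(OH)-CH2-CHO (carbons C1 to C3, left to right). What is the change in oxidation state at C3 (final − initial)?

+2

Before: C3 has 1 bond to C, 2 bonds to H, 1 bond to O → oxidation state -1.
After: C3 has 1 bond to C, 1 bond to H, 2 bonds to O → oxidation state +1.
Δ = +1 − (-1) = +2, so this is an oxidation at C3.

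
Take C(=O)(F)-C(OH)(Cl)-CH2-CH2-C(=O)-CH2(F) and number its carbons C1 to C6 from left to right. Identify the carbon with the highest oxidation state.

C1

Each bond to a more electronegative atom (O, N, halogen) counts +1, each bond to a less electronegative atom (H, metal, B, Si) counts −1, and each C–C bond counts 0. Tallying each carbon:
C1: 1C, 2O, 1F → 0 + 2 + 1 = +3
C2: 2C, 1O, 1Cl → 0 + 1 + 1 = +2
C3: 2C, 2H → 0 − 2 = -2
C4: 2C, 2H → 0 − 2 = -2
C5: 2C, 2O → 0 + 2 = +2
C6: 1C, 2H, 1F → 0 − 2 + 1 = -1
The most oxidised carbon is C1 at +3.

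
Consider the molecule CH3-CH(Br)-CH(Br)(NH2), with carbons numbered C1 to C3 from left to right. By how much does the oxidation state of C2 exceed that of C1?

C2: 2C, 1H, 1Br → 0 − 1 + 1 = 0
C1: 1C, 3H → 0 − 3 = -3
Difference: 0 − (-3) = +3.

+3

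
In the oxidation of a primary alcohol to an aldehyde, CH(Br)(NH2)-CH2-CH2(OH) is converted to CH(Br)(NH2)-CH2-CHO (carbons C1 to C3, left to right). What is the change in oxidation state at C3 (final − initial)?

+2

Before: C3 has 1 bond to C, 2 bonds to H, 1 bond to O → oxidation state -1.
After: C3 has 1 bond to C, 1 bond to H, 2 bonds to O → oxidation state +1.
Δ = +1 − (-1) = +2, so this is an oxidation at C3.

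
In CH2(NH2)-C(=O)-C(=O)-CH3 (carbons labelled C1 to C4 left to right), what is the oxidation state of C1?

Each bond to a more electronegative atom (O, N, halogen) counts +1, each bond to a less electronegative atom (H, metal, B, Si) counts −1, and each C–C bond counts 0.
C1 has one bond to C (0), one bond to H (-1), one bond to H (-1), one bond to N (+1).
Oxidation state = 0 − 1 − 1 + 1 = -1.

-1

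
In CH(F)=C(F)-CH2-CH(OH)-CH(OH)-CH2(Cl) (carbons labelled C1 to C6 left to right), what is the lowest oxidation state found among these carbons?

-2

Bonds to more-electronegative neighbours contribute +1 each, bonds to H or metals contribute −1 each, and C–C bonds contribute 0. Tallying each carbon:
C1: 2C, 1H, 1F → 0 − 1 + 1 = 0
C2: 3C, 1F → 0 + 1 = +1
C3: 2C, 2H → 0 − 2 = -2
C4: 2C, 1H, 1O → 0 − 1 + 1 = 0
C5: 2C, 1H, 1O → 0 − 1 + 1 = 0
C6: 1C, 2H, 1Cl → 0 − 2 + 1 = -1
The lowest value is -2.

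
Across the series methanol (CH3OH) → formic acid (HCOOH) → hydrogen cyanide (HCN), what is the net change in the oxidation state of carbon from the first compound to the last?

+4

Carbon oxidation states along the series — methanol: -2, formic acid: +2, hydrogen cyanide: +2.
Net change = +2 − (-2) = +4.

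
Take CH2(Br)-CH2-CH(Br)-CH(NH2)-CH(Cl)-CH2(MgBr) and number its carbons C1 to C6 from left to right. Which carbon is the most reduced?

C6

Assign +1 per bond to O/N/halogen, −1 per bond to H or an electropositive element, and 0 per bond to carbon. Tallying each carbon:
C1: 1C, 2H, 1Br → 0 − 2 + 1 = -1
C2: 2C, 2H → 0 − 2 = -2
C3: 2C, 1H, 1Br → 0 − 1 + 1 = 0
C4: 2C, 1H, 1N → 0 − 1 + 1 = 0
C5: 2C, 1H, 1Cl → 0 − 1 + 1 = 0
C6: 1C, 2H, 1Mg → 0 − 2 − 1 = -3
The most reduced carbon is C6 at -3.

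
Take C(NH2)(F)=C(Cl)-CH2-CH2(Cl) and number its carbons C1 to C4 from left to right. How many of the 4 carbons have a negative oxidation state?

Count +1 for every bond to an atom more electronegative than carbon and −1 for every bond to one less electronegative; C–C bonds are 0. Tallying each carbon:
C1: 2C, 1N, 1F → 0 + 1 + 1 = +2
C2: 3C, 1Cl → 0 + 1 = +1
C3: 2C, 2H → 0 − 2 = -2
C4: 1C, 2H, 1Cl → 0 − 2 + 1 = -1
2 carbons (C3, C4) meet the condition.

2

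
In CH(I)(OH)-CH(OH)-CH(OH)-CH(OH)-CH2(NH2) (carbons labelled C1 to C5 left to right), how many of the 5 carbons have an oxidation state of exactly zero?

3

Tallying each carbon's bonds:
C1: 1C, 1H, 1O, 1I → 0 − 1 + 1 + 1 = +1
C2: 2C, 1H, 1O → 0 − 1 + 1 = 0
C3: 2C, 1H, 1O → 0 − 1 + 1 = 0
C4: 2C, 1H, 1O → 0 − 1 + 1 = 0
C5: 1C, 2H, 1N → 0 − 2 + 1 = -1
3 carbons (C2, C3, C4) meet the condition.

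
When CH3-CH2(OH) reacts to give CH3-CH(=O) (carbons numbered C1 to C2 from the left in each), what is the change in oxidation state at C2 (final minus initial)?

Before: C2 has 1 bond to C, 2 bonds to H, 1 bond to O → oxidation state -1.
After: C2 has 1 bond to C, 1 bond to H, 2 bonds to O → oxidation state +1.
Δ = +1 − (-1) = +2, so this is an oxidation at C2.

+2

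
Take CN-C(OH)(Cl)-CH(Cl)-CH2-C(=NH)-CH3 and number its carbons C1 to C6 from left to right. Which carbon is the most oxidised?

Bonds to more-electronegative neighbours contribute +1 each, bonds to H or metals contribute −1 each, and C–C bonds contribute 0. Tallying each carbon:
C1: 1C, 3N → 0 + 3 = +3
C2: 2C, 1O, 1Cl → 0 + 1 + 1 = +2
C3: 2C, 1H, 1Cl → 0 − 1 + 1 = 0
C4: 2C, 2H → 0 − 2 = -2
C5: 2C, 2N → 0 + 2 = +2
C6: 1C, 3H → 0 − 3 = -3
The most oxidised carbon is C1 at +3.

C1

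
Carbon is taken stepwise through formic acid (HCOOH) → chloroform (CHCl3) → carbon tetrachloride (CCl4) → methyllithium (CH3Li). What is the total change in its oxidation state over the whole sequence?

Carbon oxidation states along the series — formic acid: +2, chloroform: +2, carbon tetrachloride: +4, methyllithium: -4.
Net change = -4 − (+2) = -6.

-6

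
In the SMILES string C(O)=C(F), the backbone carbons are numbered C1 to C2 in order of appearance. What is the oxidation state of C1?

Bonds to more-electronegative neighbours contribute +1 each, bonds to H or metals contribute −1 each, and C–C bonds contribute 0.
C1 has a double bond to C (2×0 = 0), one bond to O (+1), one bond to H (-1).
Oxidation state = 0 + 1 − 1 = 0.

0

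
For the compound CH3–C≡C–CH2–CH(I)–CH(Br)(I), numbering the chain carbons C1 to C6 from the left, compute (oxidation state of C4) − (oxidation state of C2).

-2

C4: 2C, 2H → 0 − 2 = -2
C2: 4C → 0 = 0
Difference: -2 − (0) = -2.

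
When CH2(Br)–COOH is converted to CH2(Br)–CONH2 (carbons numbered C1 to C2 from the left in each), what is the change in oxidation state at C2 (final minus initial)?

Before: C2 has 1 bond to C, 3 bonds to O → oxidation state +3.
After: C2 has 1 bond to C, 2 bonds to O, 1 bond to N → oxidation state +3.
Δ = +3 − (+3) = 0, so no net redox change at C2.

0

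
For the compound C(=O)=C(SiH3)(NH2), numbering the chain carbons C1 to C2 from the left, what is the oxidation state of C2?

Bonds to more-electronegative neighbours contribute +1 each, bonds to H or metals contribute −1 each, and C–C bonds contribute 0.
C2 has a double bond to C (2×0 = 0), one bond to Si (-1), one bond to N (+1).
Oxidation state = 0 − 1 + 1 = 0.

0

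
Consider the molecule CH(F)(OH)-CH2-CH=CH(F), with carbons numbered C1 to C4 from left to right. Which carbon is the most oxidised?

Each bond to a more electronegative atom (O, N, halogen) counts +1, each bond to a less electronegative atom (H, metal, B, Si) counts −1, and each C–C bond counts 0. Tallying each carbon:
C1: 1C, 1H, 1O, 1F → 0 − 1 + 1 + 1 = +1
C2: 2C, 2H → 0 − 2 = -2
C3: 3C, 1H → 0 − 1 = -1
C4: 2C, 1H, 1F → 0 − 1 + 1 = 0
The most oxidised carbon is C1 at +1.

C1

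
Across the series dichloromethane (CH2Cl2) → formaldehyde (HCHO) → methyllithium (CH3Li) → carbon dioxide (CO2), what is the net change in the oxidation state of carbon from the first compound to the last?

Carbon oxidation states along the series — dichloromethane: 0, formaldehyde: 0, methyllithium: -4, carbon dioxide: +4.
Net change = +4 − (0) = +4.

+4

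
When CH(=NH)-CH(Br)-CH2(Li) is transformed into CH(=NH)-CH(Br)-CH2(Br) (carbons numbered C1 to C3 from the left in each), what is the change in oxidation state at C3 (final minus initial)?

+2

Before: C3 has 1 bond to C, 2 bonds to H, 1 bond to Li → oxidation state -3.
After: C3 has 1 bond to C, 2 bonds to H, 1 bond to Br → oxidation state -1.
Δ = -1 − (-3) = +2, so this is an oxidation at C3.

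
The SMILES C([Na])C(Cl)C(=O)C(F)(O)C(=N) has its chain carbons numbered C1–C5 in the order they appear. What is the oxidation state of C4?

Bonds to more-electronegative neighbours contribute +1 each, bonds to H or metals contribute −1 each, and C–C bonds contribute 0.
C4 has one bond to C (0), one bond to C (0), one bond to F (+1), one bond to O (+1).
Oxidation state = 0 + 0 + 1 + 1 = +2.

+2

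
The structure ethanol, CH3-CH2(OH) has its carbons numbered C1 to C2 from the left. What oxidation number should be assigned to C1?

-3

C1 has one bond to H (-1), one bond to H (-1), one bond to H (-1), one bond to C (0).
Oxidation state = -1 − 1 − 1 + 0 = -3.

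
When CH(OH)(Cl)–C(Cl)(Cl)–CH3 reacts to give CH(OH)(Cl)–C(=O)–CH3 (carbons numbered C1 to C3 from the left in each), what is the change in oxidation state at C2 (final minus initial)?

0

Before: C2 has 2 bonds to C, 2 bonds to Cl → oxidation state +2.
After: C2 has 2 bonds to C, 2 bonds to O → oxidation state +2.
Δ = +2 − (+2) = 0, so no net redox change at C2.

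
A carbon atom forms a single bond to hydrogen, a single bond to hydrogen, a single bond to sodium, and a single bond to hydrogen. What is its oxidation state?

-4

The carbon has one bond to Na (-1), one bond to H (-1), one bond to H (-1), one bond to H (-1).
Oxidation state = -1 − 1 − 1 − 1 = -4.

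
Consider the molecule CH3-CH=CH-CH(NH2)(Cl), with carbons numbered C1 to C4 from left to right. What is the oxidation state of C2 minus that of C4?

C2: 3C, 1H → 0 − 1 = -1
C4: 1C, 1H, 1N, 1Cl → 0 − 1 + 1 + 1 = +1
Difference: -1 − (+1) = -2.

-2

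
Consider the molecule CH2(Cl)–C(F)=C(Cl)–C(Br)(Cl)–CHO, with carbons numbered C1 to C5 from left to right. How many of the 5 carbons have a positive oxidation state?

4

Tallying each carbon's bonds:
C1: 1C, 2H, 1Cl → 0 − 2 + 1 = -1
C2: 3C, 1F → 0 + 1 = +1
C3: 3C, 1Cl → 0 + 1 = +1
C4: 2C, 1Cl, 1Br → 0 + 1 + 1 = +2
C5: 1C, 1H, 2O → 0 − 1 + 2 = +1
4 carbons (C2, C3, C4, C5) meet the condition.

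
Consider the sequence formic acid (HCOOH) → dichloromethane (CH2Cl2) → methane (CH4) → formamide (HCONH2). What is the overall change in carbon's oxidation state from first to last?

Carbon oxidation states along the series — formic acid: +2, dichloromethane: 0, methane: -4, formamide: +2.
Net change = +2 − (+2) = 0.

0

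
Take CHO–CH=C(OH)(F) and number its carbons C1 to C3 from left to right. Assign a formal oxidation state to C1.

C1 has one bond to C (0), a double bond to O (2×+1 = +2), one bond to H (-1).
Oxidation state = 0 + 2 − 1 = +1.

+1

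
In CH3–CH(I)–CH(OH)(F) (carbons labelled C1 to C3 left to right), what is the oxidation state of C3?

+1

Assign +1 per bond to O/N/halogen, −1 per bond to H or an electropositive element, and 0 per bond to carbon.
C3 has one bond to C (0), one bond to O (+1), one bond to F (+1), one bond to H (-1).
Oxidation state = 0 + 1 + 1 − 1 = +1.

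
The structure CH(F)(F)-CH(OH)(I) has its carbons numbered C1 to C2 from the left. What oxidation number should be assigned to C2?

+1

Bonds to more-electronegative neighbours contribute +1 each, bonds to H or metals contribute −1 each, and C–C bonds contribute 0.
C2 has one bond to C (0), one bond to O (+1), one bond to I (+1), one bond to H (-1).
Oxidation state = 0 + 1 + 1 − 1 = +1.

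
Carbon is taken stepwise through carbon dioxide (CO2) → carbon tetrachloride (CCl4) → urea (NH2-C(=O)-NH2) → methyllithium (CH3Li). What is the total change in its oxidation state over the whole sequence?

-8

Carbon oxidation states along the series — carbon dioxide: +4, carbon tetrachloride: +4, urea: +4, methyllithium: -4.
Net change = -4 − (+4) = -8.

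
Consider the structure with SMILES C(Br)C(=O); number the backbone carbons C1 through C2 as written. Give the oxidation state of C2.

C2 has one bond to C (0), a double bond to O (2×+1 = +2), one bond to H (-1).
Oxidation state = 0 + 2 − 1 = +1.

+1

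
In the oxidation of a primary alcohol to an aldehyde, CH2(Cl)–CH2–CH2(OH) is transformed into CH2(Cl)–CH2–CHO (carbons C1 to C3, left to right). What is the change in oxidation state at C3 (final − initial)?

+2

Before: C3 has 1 bond to C, 2 bonds to H, 1 bond to O → oxidation state -1.
After: C3 has 1 bond to C, 1 bond to H, 2 bonds to O → oxidation state +1.
Δ = +1 − (-1) = +2, so this is an oxidation at C3.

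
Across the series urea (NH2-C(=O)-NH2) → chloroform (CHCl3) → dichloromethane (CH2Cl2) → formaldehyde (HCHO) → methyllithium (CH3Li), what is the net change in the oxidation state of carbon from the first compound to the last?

-8

Carbon oxidation states along the series — urea: +4, chloroform: +2, dichloromethane: 0, formaldehyde: 0, methyllithium: -4.
Net change = -4 − (+4) = -8.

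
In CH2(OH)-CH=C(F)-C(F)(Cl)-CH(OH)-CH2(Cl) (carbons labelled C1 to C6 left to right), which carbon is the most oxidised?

C4

Bonds to more-electronegative neighbours contribute +1 each, bonds to H or metals contribute −1 each, and C–C bonds contribute 0. Tallying each carbon:
C1: 1C, 2H, 1O → 0 − 2 + 1 = -1
C2: 3C, 1H → 0 − 1 = -1
C3: 3C, 1F → 0 + 1 = +1
C4: 2C, 1F, 1Cl → 0 + 1 + 1 = +2
C5: 2C, 1H, 1O → 0 − 1 + 1 = 0
C6: 1C, 2H, 1Cl → 0 − 2 + 1 = -1
The most oxidised carbon is C4 at +2.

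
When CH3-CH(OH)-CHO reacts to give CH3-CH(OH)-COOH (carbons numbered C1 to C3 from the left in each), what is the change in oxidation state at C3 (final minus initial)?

Before: C3 has 1 bond to C, 1 bond to H, 2 bonds to O → oxidation state +1.
After: C3 has 1 bond to C, 3 bonds to O → oxidation state +3.
Δ = +3 − (+1) = +2, so this is an oxidation at C3.

+2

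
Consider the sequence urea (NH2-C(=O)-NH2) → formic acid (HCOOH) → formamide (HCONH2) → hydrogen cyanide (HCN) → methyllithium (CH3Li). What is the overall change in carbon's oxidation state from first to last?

Carbon oxidation states along the series — urea: +4, formic acid: +2, formamide: +2, hydrogen cyanide: +2, methyllithium: -4.
Net change = -4 − (+4) = -8.

-8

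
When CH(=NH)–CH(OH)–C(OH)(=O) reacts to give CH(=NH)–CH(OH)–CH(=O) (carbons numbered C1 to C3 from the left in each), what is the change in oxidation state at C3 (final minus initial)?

-2

Before: C3 has 1 bond to C, 3 bonds to O → oxidation state +3.
After: C3 has 1 bond to C, 1 bond to H, 2 bonds to O → oxidation state +1.
Δ = +1 − (+3) = -2, so this is a reduction at C3.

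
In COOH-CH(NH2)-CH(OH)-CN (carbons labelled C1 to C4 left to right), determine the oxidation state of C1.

Assign +1 per bond to O/N/halogen, −1 per bond to H or an electropositive element, and 0 per bond to carbon.
C1 has one bond to C (0), a double bond to O (2×+1 = +2), one bond to O (+1).
Oxidation state = 0 + 2 + 1 = +3.

+3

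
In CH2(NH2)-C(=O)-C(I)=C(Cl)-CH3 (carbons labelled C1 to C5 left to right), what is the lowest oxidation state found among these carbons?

-3

Assign +1 per bond to O/N/halogen, −1 per bond to H or an electropositive element, and 0 per bond to carbon. Tallying each carbon:
C1: 1C, 2H, 1N → 0 − 2 + 1 = -1
C2: 2C, 2O → 0 + 2 = +2
C3: 3C, 1I → 0 + 1 = +1
C4: 3C, 1Cl → 0 + 1 = +1
C5: 1C, 3H → 0 − 3 = -3
The lowest value is -3.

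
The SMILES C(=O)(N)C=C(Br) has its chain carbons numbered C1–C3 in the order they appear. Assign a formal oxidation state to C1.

C1 has one bond to C (0), a double bond to O (2×+1 = +2), one bond to N (+1).
Oxidation state = 0 + 2 + 1 = +3.

+3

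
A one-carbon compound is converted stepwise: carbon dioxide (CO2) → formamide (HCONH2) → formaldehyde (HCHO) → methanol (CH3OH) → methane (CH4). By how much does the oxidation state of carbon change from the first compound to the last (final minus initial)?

Carbon oxidation states along the series — carbon dioxide: +4, formamide: +2, formaldehyde: 0, methanol: -2, methane: -4.
Net change = -4 − (+4) = -8.

-8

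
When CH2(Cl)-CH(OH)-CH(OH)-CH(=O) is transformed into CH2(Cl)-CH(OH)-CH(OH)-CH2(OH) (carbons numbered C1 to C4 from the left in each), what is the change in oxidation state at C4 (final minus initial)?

-2

Before: C4 has 1 bond to C, 1 bond to H, 2 bonds to O → oxidation state +1.
After: C4 has 1 bond to C, 2 bonds to H, 1 bond to O → oxidation state -1.
Δ = -1 − (+1) = -2, so this is a reduction at C4.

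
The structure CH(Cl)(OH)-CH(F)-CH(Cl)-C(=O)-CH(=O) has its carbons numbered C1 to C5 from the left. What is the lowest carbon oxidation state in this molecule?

0

Tallying each carbon's bonds:
C1: 1C, 1H, 1O, 1Cl → 0 − 1 + 1 + 1 = +1
C2: 2C, 1H, 1F → 0 − 1 + 1 = 0
C3: 2C, 1H, 1Cl → 0 − 1 + 1 = 0
C4: 2C, 2O → 0 + 2 = +2
C5: 1C, 1H, 2O → 0 − 1 + 2 = +1
The lowest value is 0.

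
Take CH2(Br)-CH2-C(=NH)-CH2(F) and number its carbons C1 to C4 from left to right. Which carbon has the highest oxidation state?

Each bond to a more electronegative atom (O, N, halogen) counts +1, each bond to a less electronegative atom (H, metal, B, Si) counts −1, and each C–C bond counts 0. Tallying each carbon:
C1: 1C, 2H, 1Br → 0 − 2 + 1 = -1
C2: 2C, 2H → 0 − 2 = -2
C3: 2C, 2N → 0 + 2 = +2
C4: 1C, 2H, 1F → 0 − 2 + 1 = -1
The most oxidised carbon is C3 at +2.

C3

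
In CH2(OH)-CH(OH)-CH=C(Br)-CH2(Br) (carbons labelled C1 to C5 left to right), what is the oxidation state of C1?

Count +1 for every bond to an atom more electronegative than carbon and −1 for every bond to one less electronegative; C–C bonds are 0.
C1 has one bond to C (0), one bond to H (-1), one bond to H (-1), one bond to O (+1).
Oxidation state = 0 − 1 − 1 + 1 = -1.

-1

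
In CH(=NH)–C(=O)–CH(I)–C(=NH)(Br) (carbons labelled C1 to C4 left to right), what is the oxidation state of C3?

Count +1 for every bond to an atom more electronegative than carbon and −1 for every bond to one less electronegative; C–C bonds are 0.
C3 has one bond to C (0), one bond to C (0), one bond to I (+1), one bond to H (-1).
Oxidation state = 0 + 0 + 1 − 1 = 0.

0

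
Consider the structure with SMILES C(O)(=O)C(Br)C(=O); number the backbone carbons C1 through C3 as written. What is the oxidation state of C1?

+3

Each bond to a more electronegative atom (O, N, halogen) counts +1, each bond to a less electronegative atom (H, metal, B, Si) counts −1, and each C–C bond counts 0.
C1 has one bond to C (0), one bond to O (+1), a double bond to O (2×+1 = +2).
Oxidation state = 0 + 1 + 2 = +3.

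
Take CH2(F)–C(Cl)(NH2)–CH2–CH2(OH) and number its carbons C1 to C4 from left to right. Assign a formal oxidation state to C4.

Assign +1 per bond to O/N/halogen, −1 per bond to H or an electropositive element, and 0 per bond to carbon.
C4 has one bond to C (0), one bond to H (-1), one bond to O (+1), one bond to H (-1).
Oxidation state = 0 − 1 + 1 − 1 = -1.

-1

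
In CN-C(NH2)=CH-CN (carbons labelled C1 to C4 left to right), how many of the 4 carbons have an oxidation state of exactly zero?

Each bond to a more electronegative atom (O, N, halogen) counts +1, each bond to a less electronegative atom (H, metal, B, Si) counts −1, and each C–C bond counts 0. Tallying each carbon:
C1: 1C, 3N → 0 + 3 = +3
C2: 3C, 1N → 0 + 1 = +1
C3: 3C, 1H → 0 − 1 = -1
C4: 1C, 3N → 0 + 3 = +3
0 carbons meet the condition.

0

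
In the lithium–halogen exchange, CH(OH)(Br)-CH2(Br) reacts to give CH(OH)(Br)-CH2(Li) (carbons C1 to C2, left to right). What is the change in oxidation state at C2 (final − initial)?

Before: C2 has 1 bond to C, 2 bonds to H, 1 bond to Br → oxidation state -1.
After: C2 has 1 bond to C, 2 bonds to H, 1 bond to Li → oxidation state -3.
Δ = -3 − (-1) = -2, so this is a reduction at C2.

-2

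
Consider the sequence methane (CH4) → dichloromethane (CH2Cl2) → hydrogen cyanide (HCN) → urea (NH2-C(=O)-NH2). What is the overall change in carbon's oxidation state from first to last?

Carbon oxidation states along the series — methane: -4, dichloromethane: 0, hydrogen cyanide: +2, urea: +4.
Net change = +4 − (-4) = +8.

+8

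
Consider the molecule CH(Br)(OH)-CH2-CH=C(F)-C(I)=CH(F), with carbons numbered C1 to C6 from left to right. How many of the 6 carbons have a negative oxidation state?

2

Count +1 for every bond to an atom more electronegative than carbon and −1 for every bond to one less electronegative; C–C bonds are 0. Tallying each carbon:
C1: 1C, 1H, 1O, 1Br → 0 − 1 + 1 + 1 = +1
C2: 2C, 2H → 0 − 2 = -2
C3: 3C, 1H → 0 − 1 = -1
C4: 3C, 1F → 0 + 1 = +1
C5: 3C, 1I → 0 + 1 = +1
C6: 2C, 1H, 1F → 0 − 1 + 1 = 0
2 carbons (C2, C3) meet the condition.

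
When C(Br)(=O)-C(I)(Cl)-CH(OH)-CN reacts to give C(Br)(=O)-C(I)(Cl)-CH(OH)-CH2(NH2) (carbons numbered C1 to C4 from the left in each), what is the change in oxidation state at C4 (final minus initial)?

-4

Before: C4 has 1 bond to C, 3 bonds to N → oxidation state +3.
After: C4 has 1 bond to C, 2 bonds to H, 1 bond to N → oxidation state -1.
Δ = -1 − (+3) = -4, so this is a reduction at C4.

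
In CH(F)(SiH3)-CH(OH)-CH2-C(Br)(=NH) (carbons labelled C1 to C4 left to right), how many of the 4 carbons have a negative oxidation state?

Count +1 for every bond to an atom more electronegative than carbon and −1 for every bond to one less electronegative; C–C bonds are 0. Tallying each carbon:
C1: 1C, 1H, 1F, 1Si → 0 − 1 + 1 − 1 = -1
C2: 2C, 1H, 1O → 0 − 1 + 1 = 0
C3: 2C, 2H → 0 − 2 = -2
C4: 1C, 2N, 1Br → 0 + 2 + 1 = +3
2 carbons (C1, C3) meet the condition.

2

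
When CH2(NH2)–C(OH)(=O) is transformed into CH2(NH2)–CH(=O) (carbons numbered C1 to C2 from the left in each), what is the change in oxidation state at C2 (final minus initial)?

-2

Before: C2 has 1 bond to C, 3 bonds to O → oxidation state +3.
After: C2 has 1 bond to C, 1 bond to H, 2 bonds to O → oxidation state +1.
Δ = +1 − (+3) = -2, so this is a reduction at C2.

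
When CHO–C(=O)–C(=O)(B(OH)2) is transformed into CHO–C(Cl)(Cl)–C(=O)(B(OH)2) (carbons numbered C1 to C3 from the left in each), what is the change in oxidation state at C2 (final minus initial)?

Before: C2 has 2 bonds to C, 2 bonds to O → oxidation state +2.
After: C2 has 2 bonds to C, 2 bonds to Cl → oxidation state +2.
Δ = +2 − (+2) = 0, so no net redox change at C2.

0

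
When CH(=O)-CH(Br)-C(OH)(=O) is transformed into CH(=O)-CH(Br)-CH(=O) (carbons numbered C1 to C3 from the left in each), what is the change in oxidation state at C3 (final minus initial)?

-2

Before: C3 has 1 bond to C, 3 bonds to O → oxidation state +3.
After: C3 has 1 bond to C, 1 bond to H, 2 bonds to O → oxidation state +1.
Δ = +1 − (+3) = -2, so this is a reduction at C3.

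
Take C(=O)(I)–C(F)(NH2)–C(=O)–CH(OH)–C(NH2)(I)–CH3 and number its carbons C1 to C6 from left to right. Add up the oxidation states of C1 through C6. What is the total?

Assign +1 per bond to O/N/halogen, −1 per bond to H or an electropositive element, and 0 per bond to carbon. Tallying each carbon:
C1: 1C, 2O, 1I → 0 + 2 + 1 = +3
C2: 2C, 1N, 1F → 0 + 1 + 1 = +2
C3: 2C, 2O → 0 + 2 = +2
C4: 2C, 1H, 1O → 0 − 1 + 1 = 0
C5: 2C, 1N, 1I → 0 + 1 + 1 = +2
C6: 1C, 3H → 0 − 3 = -3
Sum = +3 + 2 + 2 + 0 + 2 − 3 = +6.

+6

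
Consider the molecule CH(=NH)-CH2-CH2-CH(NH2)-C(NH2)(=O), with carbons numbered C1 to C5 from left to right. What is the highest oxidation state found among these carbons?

+3

Tallying each carbon's bonds:
C1: 1C, 1H, 2N → 0 − 1 + 2 = +1
C2: 2C, 2H → 0 − 2 = -2
C3: 2C, 2H → 0 − 2 = -2
C4: 2C, 1H, 1N → 0 − 1 + 1 = 0
C5: 1C, 2O, 1N → 0 + 2 + 1 = +3
The highest value is +3.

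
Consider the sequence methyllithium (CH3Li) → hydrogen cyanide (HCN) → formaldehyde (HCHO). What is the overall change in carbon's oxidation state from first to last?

Carbon oxidation states along the series — methyllithium: -4, hydrogen cyanide: +2, formaldehyde: 0.
Net change = 0 − (-4) = +4.

+4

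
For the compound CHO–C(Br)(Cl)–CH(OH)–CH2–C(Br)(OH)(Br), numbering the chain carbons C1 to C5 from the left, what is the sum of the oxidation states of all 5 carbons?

+4

Bonds to more-electronegative neighbours contribute +1 each, bonds to H or metals contribute −1 each, and C–C bonds contribute 0. Tallying each carbon:
C1: 1C, 1H, 2O → 0 − 1 + 2 = +1
C2: 2C, 1Cl, 1Br → 0 + 1 + 1 = +2
C3: 2C, 1H, 1O → 0 − 1 + 1 = 0
C4: 2C, 2H → 0 − 2 = -2
C5: 1C, 1O, 2Br → 0 + 1 + 2 = +3
Sum = +1 + 2 + 0 − 2 + 3 = +4.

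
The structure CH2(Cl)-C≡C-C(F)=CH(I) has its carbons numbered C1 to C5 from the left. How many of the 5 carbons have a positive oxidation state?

Tallying each carbon's bonds:
C1: 1C, 2H, 1Cl → 0 − 2 + 1 = -1
C2: 4C → 0 = 0
C3: 4C → 0 = 0
C4: 3C, 1F → 0 + 1 = +1
C5: 2C, 1H, 1I → 0 − 1 + 1 = 0
1 carbon (C4) meets the condition.

1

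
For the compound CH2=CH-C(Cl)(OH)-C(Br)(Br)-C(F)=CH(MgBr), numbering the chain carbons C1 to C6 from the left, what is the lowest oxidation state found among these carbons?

Bonds to more-electronegative neighbours contribute +1 each, bonds to H or metals contribute −1 each, and C–C bonds contribute 0. Tallying each carbon:
C1: 2C, 2H → 0 − 2 = -2
C2: 3C, 1H → 0 − 1 = -1
C3: 2C, 1O, 1Cl → 0 + 1 + 1 = +2
C4: 2C, 2Br → 0 + 2 = +2
C5: 3C, 1F → 0 + 1 = +1
C6: 2C, 1H, 1Mg → 0 − 1 − 1 = -2
The lowest value is -2.

-2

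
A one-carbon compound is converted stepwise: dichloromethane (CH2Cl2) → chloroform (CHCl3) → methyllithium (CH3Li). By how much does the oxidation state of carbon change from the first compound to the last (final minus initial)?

-4

Carbon oxidation states along the series — dichloromethane: 0, chloroform: +2, methyllithium: -4.
Net change = -4 − (0) = -4.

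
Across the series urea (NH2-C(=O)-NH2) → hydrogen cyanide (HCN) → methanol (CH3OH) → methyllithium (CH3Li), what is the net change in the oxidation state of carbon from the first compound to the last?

-8

Carbon oxidation states along the series — urea: +4, hydrogen cyanide: +2, methanol: -2, methyllithium: -4.
Net change = -4 − (+4) = -8.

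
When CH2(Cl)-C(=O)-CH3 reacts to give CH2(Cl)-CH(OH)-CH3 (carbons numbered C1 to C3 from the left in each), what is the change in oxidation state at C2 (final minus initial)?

-2

Before: C2 has 2 bonds to C, 2 bonds to O → oxidation state +2.
After: C2 has 2 bonds to C, 1 bond to H, 1 bond to O → oxidation state 0.
Δ = 0 − (+2) = -2, so this is a reduction at C2.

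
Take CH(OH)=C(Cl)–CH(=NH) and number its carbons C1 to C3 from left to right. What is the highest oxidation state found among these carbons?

+1

Assign +1 per bond to O/N/halogen, −1 per bond to H or an electropositive element, and 0 per bond to carbon. Tallying each carbon:
C1: 2C, 1H, 1O → 0 − 1 + 1 = 0
C2: 3C, 1Cl → 0 + 1 = +1
C3: 1C, 1H, 2N → 0 − 1 + 2 = +1
The highest value is +1.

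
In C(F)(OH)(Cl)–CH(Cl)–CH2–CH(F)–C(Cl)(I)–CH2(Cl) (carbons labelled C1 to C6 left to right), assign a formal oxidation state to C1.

+3

Count +1 for every bond to an atom more electronegative than carbon and −1 for every bond to one less electronegative; C–C bonds are 0.
C1 has one bond to C (0), one bond to F (+1), one bond to O (+1), one bond to Cl (+1).
Oxidation state = 0 + 1 + 1 + 1 = +3.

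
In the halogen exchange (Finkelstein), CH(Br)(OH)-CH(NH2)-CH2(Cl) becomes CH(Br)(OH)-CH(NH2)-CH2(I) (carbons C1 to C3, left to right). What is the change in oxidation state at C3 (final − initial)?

0

Before: C3 has 1 bond to C, 2 bonds to H, 1 bond to Cl → oxidation state -1.
After: C3 has 1 bond to C, 2 bonds to H, 1 bond to I → oxidation state -1.
Δ = -1 − (-1) = 0, so no net redox change at C3.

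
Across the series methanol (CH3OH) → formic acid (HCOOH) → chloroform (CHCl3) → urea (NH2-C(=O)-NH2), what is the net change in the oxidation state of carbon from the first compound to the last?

Carbon oxidation states along the series — methanol: -2, formic acid: +2, chloroform: +2, urea: +4.
Net change = +4 − (-2) = +6.

+6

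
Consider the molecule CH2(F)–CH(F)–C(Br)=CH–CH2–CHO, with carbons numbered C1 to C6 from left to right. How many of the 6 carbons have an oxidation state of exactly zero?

Tallying each carbon's bonds:
C1: 1C, 2H, 1F → 0 − 2 + 1 = -1
C2: 2C, 1H, 1F → 0 − 1 + 1 = 0
C3: 3C, 1Br → 0 + 1 = +1
C4: 3C, 1H → 0 − 1 = -1
C5: 2C, 2H → 0 − 2 = -2
C6: 1C, 1H, 2O → 0 − 1 + 2 = +1
1 carbon (C2) meets the condition.

1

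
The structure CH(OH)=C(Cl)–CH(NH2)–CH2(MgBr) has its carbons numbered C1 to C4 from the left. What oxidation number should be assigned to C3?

Each bond to a more electronegative atom (O, N, halogen) counts +1, each bond to a less electronegative atom (H, metal, B, Si) counts −1, and each C–C bond counts 0.
C3 has one bond to C (0), one bond to C (0), one bond to H (-1), one bond to N (+1).
Oxidation state = 0 + 0 − 1 + 1 = 0.

0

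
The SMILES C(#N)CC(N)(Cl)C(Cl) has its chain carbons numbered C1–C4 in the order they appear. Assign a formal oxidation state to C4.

-1

Count +1 for every bond to an atom more electronegative than carbon and −1 for every bond to one less electronegative; C–C bonds are 0.
C4 has one bond to C (0), one bond to H (-1), one bond to Cl (+1), one bond to H (-1).
Oxidation state = 0 − 1 + 1 − 1 = -1.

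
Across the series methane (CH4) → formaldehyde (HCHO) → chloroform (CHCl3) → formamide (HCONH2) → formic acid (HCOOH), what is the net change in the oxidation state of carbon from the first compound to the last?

Carbon oxidation states along the series — methane: -4, formaldehyde: 0, chloroform: +2, formamide: +2, formic acid: +2.
Net change = +2 − (-4) = +6.

+6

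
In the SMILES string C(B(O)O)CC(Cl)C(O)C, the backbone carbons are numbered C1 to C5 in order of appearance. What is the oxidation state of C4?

Each bond to a more electronegative atom (O, N, halogen) counts +1, each bond to a less electronegative atom (H, metal, B, Si) counts −1, and each C–C bond counts 0.
C4 has one bond to C (0), one bond to C (0), one bond to O (+1), one bond to H (-1).
Oxidation state = 0 + 0 + 1 − 1 = 0.

0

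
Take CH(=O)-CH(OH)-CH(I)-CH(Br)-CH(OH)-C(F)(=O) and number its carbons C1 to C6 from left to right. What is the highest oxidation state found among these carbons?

+3

Tallying each carbon's bonds:
C1: 1C, 1H, 2O → 0 − 1 + 2 = +1
C2: 2C, 1H, 1O → 0 − 1 + 1 = 0
C3: 2C, 1H, 1I → 0 − 1 + 1 = 0
C4: 2C, 1H, 1Br → 0 − 1 + 1 = 0
C5: 2C, 1H, 1O → 0 − 1 + 1 = 0
C6: 1C, 2O, 1F → 0 + 2 + 1 = +3
The highest value is +3.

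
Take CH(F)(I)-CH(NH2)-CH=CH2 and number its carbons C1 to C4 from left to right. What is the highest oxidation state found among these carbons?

+1

Tallying each carbon's bonds:
C1: 1C, 1H, 1F, 1I → 0 − 1 + 1 + 1 = +1
C2: 2C, 1H, 1N → 0 − 1 + 1 = 0
C3: 3C, 1H → 0 − 1 = -1
C4: 2C, 2H → 0 − 2 = -2
The highest value is +1.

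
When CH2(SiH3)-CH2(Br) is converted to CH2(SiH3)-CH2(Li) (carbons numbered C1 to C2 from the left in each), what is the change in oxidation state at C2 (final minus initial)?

-2

Before: C2 has 1 bond to C, 2 bonds to H, 1 bond to Br → oxidation state -1.
After: C2 has 1 bond to C, 2 bonds to H, 1 bond to Li → oxidation state -3.
Δ = -3 − (-1) = -2, so this is a reduction at C2.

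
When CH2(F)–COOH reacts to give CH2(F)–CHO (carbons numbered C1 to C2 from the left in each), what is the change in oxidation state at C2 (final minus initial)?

Before: C2 has 1 bond to C, 3 bonds to O → oxidation state +3.
After: C2 has 1 bond to C, 1 bond to H, 2 bonds to O → oxidation state +1.
Δ = +1 − (+3) = -2, so this is a reduction at C2.

-2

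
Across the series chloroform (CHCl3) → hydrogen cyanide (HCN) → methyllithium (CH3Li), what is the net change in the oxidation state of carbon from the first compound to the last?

-6

Carbon oxidation states along the series — chloroform: +2, hydrogen cyanide: +2, methyllithium: -4.
Net change = -4 − (+2) = -6.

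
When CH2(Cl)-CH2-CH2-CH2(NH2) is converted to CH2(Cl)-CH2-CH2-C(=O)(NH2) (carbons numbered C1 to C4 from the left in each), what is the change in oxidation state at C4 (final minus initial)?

Before: C4 has 1 bond to C, 2 bonds to H, 1 bond to N → oxidation state -1.
After: C4 has 1 bond to C, 2 bonds to O, 1 bond to N → oxidation state +3.
Δ = +3 − (-1) = +4, so this is an oxidation at C4.

+4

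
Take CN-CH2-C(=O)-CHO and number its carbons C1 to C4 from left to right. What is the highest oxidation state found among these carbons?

Count +1 for every bond to an atom more electronegative than carbon and −1 for every bond to one less electronegative; C–C bonds are 0. Tallying each carbon:
C1: 1C, 3N → 0 + 3 = +3
C2: 2C, 2H → 0 − 2 = -2
C3: 2C, 2O → 0 + 2 = +2
C4: 1C, 1H, 2O → 0 − 1 + 2 = +1
The highest value is +3.

+3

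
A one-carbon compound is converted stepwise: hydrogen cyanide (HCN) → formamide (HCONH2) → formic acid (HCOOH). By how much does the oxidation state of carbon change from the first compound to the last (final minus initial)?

0

Carbon oxidation states along the series — hydrogen cyanide: +2, formamide: +2, formic acid: +2.
Net change = +2 − (+2) = 0.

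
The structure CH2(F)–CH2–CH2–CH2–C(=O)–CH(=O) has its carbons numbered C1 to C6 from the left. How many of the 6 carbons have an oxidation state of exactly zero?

Bonds to more-electronegative neighbours contribute +1 each, bonds to H or metals contribute −1 each, and C–C bonds contribute 0. Tallying each carbon:
C1: 1C, 2H, 1F → 0 − 2 + 1 = -1
C2: 2C, 2H → 0 − 2 = -2
C3: 2C, 2H → 0 − 2 = -2
C4: 2C, 2H → 0 − 2 = -2
C5: 2C, 2O → 0 + 2 = +2
C6: 1C, 1H, 2O → 0 − 1 + 2 = +1
0 carbons meet the condition.

0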